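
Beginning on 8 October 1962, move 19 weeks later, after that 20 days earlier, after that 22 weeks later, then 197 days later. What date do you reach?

Adding 19 weeks (= 133 days) from October 8, 1962:
October has 31 days, so 31 − 8 = 23 days remain after October 8, 1962; 133 − 23 = 110 left.
November 1962 has 30 days: 110 − 30 = 80 left.
December 1962 has 31 days: 80 − 31 = 49 left.
January 1963 has 31 days: 49 − 31 = 18 left.
18 days into February 1963 → February 18, 1963.
Going back 20 days from February 18, 1963:
Going back 18 days from February 18, 1963 reaches the end of the previous month; 20 − 18 = 2 left.
January 1963 has 31 days; 31 − 2 = 29 → January 29, 1963.
Adding 22 weeks (= 154 days) from January 29, 1963:
January has 31 days, so 31 − 29 = 2 days remain after January 29, 1963; 154 − 2 = 152 left.
February 1963 has 28 days (1963 is not a leap year): 152 − 28 = 124 left.
March 1963 has 31 days: 124 − 31 = 93 left.
April 1963 has 30 days: 93 − 30 = 63 left.
May 1963 has 31 days: 63 − 31 = 32 left.
June 1963 has 30 days: 32 − 30 = 2 left.
2 days into July 1963 → July 2, 1963.
Adding 197 days from July 2, 1963:
July has 31 days, so 31 − 2 = 29 days remain after July 2, 1963; 197 − 29 = 168 left.
August 1963 has 31 days: 168 − 31 = 137 left.
September 1963 has 30 days: 137 − 30 = 107 left.
October 1963 has 31 days: 107 − 31 = 76 left.
November 1963 has 30 days: 76 − 30 = 46 left.
December 1963 has 31 days: 46 − 31 = 15 left.
15 days into January 1964 → January 15, 1964.

January 15, 1964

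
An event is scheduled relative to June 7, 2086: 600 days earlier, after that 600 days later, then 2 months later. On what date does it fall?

Counting back 600 days from June 7, 2086:
Going back 7 days from June 7, 2086 reaches the end of the previous month; 600 − 7 = 593 left.
May 2086 has 31 days: 593 − 31 = 562 left.
April 2086 has 30 days: 562 − 30 = 532 left.
March 2086 has 31 days: 532 − 31 = 501 left.
February 2086 has 28 days (2086 is not a leap year): 501 − 28 = 473 left.
January 2086 has 31 days: 473 − 31 = 442 left.
December 2085 has 31 days: 442 − 31 = 411 left.
November 2085 has 30 days: 411 − 30 = 381 left.
October 2085 has 31 days: 381 − 31 = 350 left.
September 2085 has 30 days: 350 − 30 = 320 left.
August 2085 has 31 days: 320 − 31 = 289 left.
July 2085 has 31 days: 289 − 31 = 258 left.
June 2085 has 30 days: 258 − 30 = 228 left.
May 2085 has 31 days: 228 − 31 = 197 left.
April 2085 has 30 days: 197 − 30 = 167 left.
March 2085 has 31 days: 167 − 31 = 136 left.
February 2085 has 28 days (2085 is not a leap year): 136 − 28 = 108 left.
January 2085 has 31 days: 108 − 31 = 77 left.
December 2084 has 31 days: 77 − 31 = 46 left.
November 2084 has 30 days: 46 − 30 = 16 left.
October 2084 has 31 days; 31 − 16 = 15 → October 15, 2084.
Adding 600 days from October 15, 2084:
October has 31 days, so 31 − 15 = 16 days remain after October 15, 2084; 600 − 16 = 584 left.
November 2084 has 30 days: 584 − 30 = 554 left.
December 2084 has 31 days: 554 − 31 = 523 left.
January 2085 has 31 days: 523 − 31 = 492 left.
February 2085 has 28 days (2085 is not a leap year): 492 − 28 = 464 left.
March 2085 has 31 days: 464 − 31 = 433 left.
April 2085 has 30 days: 433 − 30 = 403 left.
May 2085 has 31 days: 403 − 31 = 372 left.
June 2085 has 30 days: 372 − 30 = 342 left.
July 2085 has 31 days: 342 − 31 = 311 left.
August 2085 has 31 days: 311 − 31 = 280 left.
September 2085 has 30 days: 280 − 30 = 250 left.
October 2085 has 31 days: 250 − 31 = 219 left.
November 2085 has 30 days: 219 − 30 = 189 left.
December 2085 has 31 days: 189 − 31 = 158 left.
January 2086 has 31 days: 158 − 31 = 127 left.
February 2086 has 28 days (2086 is not a leap year): 127 − 28 = 99 left.
March 2086 has 31 days: 99 − 31 = 68 left.
April 2086 has 30 days: 68 − 30 = 38 left.
May 2086 has 31 days: 38 − 31 = 7 left.
7 days into June 2086 → June 7, 2086.
Advancing 2 months from June 7, 2086:
month 6 + 2 = 8 → August 2086.
Day 7 is valid in August, giving August 7, 2086.

August 7, 2086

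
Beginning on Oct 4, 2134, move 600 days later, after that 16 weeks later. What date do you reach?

September 15, 2136

Counting forward 600 days from October 4, 2134:
October has 31 days, so 31 − 4 = 27 days remain after October 4, 2134; 600 − 27 = 573 left.
November 2134 has 30 days: 573 − 30 = 543 left.
December 2134 has 31 days: 543 − 31 = 512 left.
January 2135 has 31 days: 512 − 31 = 481 left.
February 2135 has 28 days (2135 is not a leap year): 481 − 28 = 453 left.
March 2135 has 31 days: 453 − 31 = 422 left.
April 2135 has 30 days: 422 − 30 = 392 left.
May 2135 has 31 days: 392 − 31 = 361 left.
June 2135 has 30 days: 361 − 30 = 331 left.
July 2135 has 31 days: 331 − 31 = 300 left.
August 2135 has 31 days: 300 − 31 = 269 left.
September 2135 has 30 days: 269 − 30 = 239 left.
October 2135 has 31 days: 239 − 31 = 208 left.
November 2135 has 30 days: 208 − 30 = 178 left.
December 2135 has 31 days: 178 − 31 = 147 left.
January 2136 has 31 days: 147 − 31 = 116 left.
February 2136 has 29 days (2136 is a leap year): 116 − 29 = 87 left.
March 2136 has 31 days: 87 − 31 = 56 left.
April 2136 has 30 days: 56 − 30 = 26 left.
26 days into May 2136 → May 26, 2136.
Adding 16 weeks (= 112 days) from May 26, 2136:
May has 31 days, so 31 − 26 = 5 days remain after May 26, 2136; 112 − 5 = 107 left.
June 2136 has 30 days: 107 − 30 = 77 left.
July 2136 has 31 days: 77 − 31 = 46 left.
August 2136 has 31 days: 46 − 31 = 15 left.
15 days into September 2136 → September 15, 2136.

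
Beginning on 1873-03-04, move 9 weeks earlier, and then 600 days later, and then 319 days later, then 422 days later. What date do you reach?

Going back 9 weeks (= 63 days) from March 4, 1873:
Going back 4 days from March 4, 1873 reaches the end of the previous month; 63 − 4 = 59 left.
February 1873 has 28 days (1873 is not a leap year): 59 − 28 = 31 left.
January 1873 has 31 days: 31 − 31 = 0 left.
December 1872 has 31 days; 31 − 0 = 31 → December 31, 1872.
Advancing 600 days from December 31, 1872:
December has 31 days, so 31 − 31 = 0 days remain after December 31, 1872; 600 − 0 = 600 left.
January 1873 has 31 days: 600 − 31 = 569 left.
February 1873 has 28 days (1873 is not a leap year): 569 − 28 = 541 left.
March 1873 has 31 days: 541 − 31 = 510 left.
April 1873 has 30 days: 510 − 30 = 480 left.
May 1873 has 31 days: 480 − 31 = 449 left.
June 1873 has 30 days: 449 − 30 = 419 left.
July 1873 has 31 days: 419 − 31 = 388 left.
August 1873 has 31 days: 388 − 31 = 357 left.
September 1873 has 30 days: 357 − 30 = 327 left.
October 1873 has 31 days: 327 − 31 = 296 left.
November 1873 has 30 days: 296 − 30 = 266 left.
December 1873 has 31 days: 266 − 31 = 235 left.
January 1874 has 31 days: 235 − 31 = 204 left.
February 1874 has 28 days (1874 is not a leap year): 204 − 28 = 176 left.
March 1874 has 31 days: 176 − 31 = 145 left.
April 1874 has 30 days: 145 − 30 = 115 left.
May 1874 has 31 days: 115 − 31 = 84 left.
June 1874 has 30 days: 84 − 30 = 54 left.
July 1874 has 31 days: 54 − 31 = 23 left.
23 days into August 1874 → August 23, 1874.
Advancing 319 days from August 23, 1874:
August has 31 days, so 31 − 23 = 8 days remain after August 23, 1874; 319 − 8 = 311 left.
September 1874 has 30 days: 311 − 30 = 281 left.
October 1874 has 31 days: 281 − 31 = 250 left.
November 1874 has 30 days: 250 − 30 = 220 left.
December 1874 has 31 days: 220 − 31 = 189 left.
January 1875 has 31 days: 189 − 31 = 158 left.
February 1875 has 28 days (1875 is not a leap year): 158 − 28 = 130 left.
March 1875 has 31 days: 130 − 31 = 99 left.
April 1875 has 30 days: 99 − 30 = 69 left.
May 1875 has 31 days: 69 − 31 = 38 left.
June 1875 has 30 days: 38 − 30 = 8 left.
8 days into July 1875 → July 8, 1875.
Adding 422 days from July 8, 1875:
July has 31 days, so 31 − 8 = 23 days remain after July 8, 1875; 422 − 23 = 399 left.
August 1875 has 31 days: 399 − 31 = 368 left.
September 1875 has 30 days: 368 − 30 = 338 left.
October 1875 has 31 days: 338 − 31 = 307 left.
November 1875 has 30 days: 307 − 30 = 277 left.
December 1875 has 31 days: 277 − 31 = 246 left.
January 1876 has 31 days: 246 − 31 = 215 left.
February 1876 has 29 days (1876 is a leap year): 215 − 29 = 186 left.
March 1876 has 31 days: 186 − 31 = 155 left.
April 1876 has 30 days: 155 − 30 = 125 left.
May 1876 has 31 days: 125 − 31 = 94 left.
June 1876 has 30 days: 94 − 30 = 64 left.
July 1876 has 31 days: 64 − 31 = 33 left.
August 1876 has 31 days: 33 − 31 = 2 left.
2 days into September 1876 → September 2, 1876.

September 2, 1876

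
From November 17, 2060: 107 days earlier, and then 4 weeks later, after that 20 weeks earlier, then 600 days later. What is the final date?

Subtracting 107 days from November 17, 2060:
Going back 17 days from November 17, 2060 reaches the end of the previous month; 107 − 17 = 90 left.
October 2060 has 31 days: 90 − 31 = 59 left.
September 2060 has 30 days: 59 − 30 = 29 left.
August 2060 has 31 days; 31 − 29 = 2 → August 2, 2060.
Adding 4 weeks (= 28 days) from August 2, 2060:
August has 31 days; 2 + 28 = 30, still in August.
Subtracting 20 weeks (= 140 days) from August 30, 2060:
Going back 30 days from August 30, 2060 reaches the end of the previous month; 140 − 30 = 110 left.
July 2060 has 31 days: 110 − 31 = 79 left.
June 2060 has 30 days: 79 − 30 = 49 left.
May 2060 has 31 days: 49 − 31 = 18 left.
April 2060 has 30 days; 30 − 18 = 12 → April 12, 2060.
Adding 600 days from April 12, 2060:
April has 30 days, so 30 − 12 = 18 days remain after April 12, 2060; 600 − 18 = 582 left.
May 2060 has 31 days: 582 − 31 = 551 left.
June 2060 has 30 days: 551 − 30 = 521 left.
July 2060 has 31 days: 521 − 31 = 490 left.
August 2060 has 31 days: 490 − 31 = 459 left.
September 2060 has 30 days: 459 − 30 = 429 left.
October 2060 has 31 days: 429 − 31 = 398 left.
November 2060 has 30 days: 398 − 30 = 368 left.
December 2060 has 31 days: 368 − 31 = 337 left.
January 2061 has 31 days: 337 − 31 = 306 left.
February 2061 has 28 days (2061 is not a leap year): 306 − 28 = 278 left.
March 2061 has 31 days: 278 − 31 = 247 left.
April 2061 has 30 days: 247 − 30 = 217 left.
May 2061 has 31 days: 217 − 31 = 186 left.
June 2061 has 30 days: 186 − 30 = 156 left.
July 2061 has 31 days: 156 − 31 = 125 left.
August 2061 has 31 days: 125 − 31 = 94 left.
September 2061 has 30 days: 94 − 30 = 64 left.
October 2061 has 31 days: 64 − 31 = 33 left.
November 2061 has 30 days: 33 − 30 = 3 left.
3 days into December 2061 → December 3, 2061.

December 3, 2061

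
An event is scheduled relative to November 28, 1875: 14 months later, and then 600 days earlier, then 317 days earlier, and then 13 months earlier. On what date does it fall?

June 26, 1873

Counting forward 14 months from November 28, 1875:
month 11 + 14 = 25, which is month 1 of year 1877 → January 1877.
Day 28 is valid in January, giving January 28, 1877.
Counting back 600 days from January 28, 1877:
Going back 28 days from January 28, 1877 reaches the end of the previous month; 600 − 28 = 572 left.
December 1876 has 31 days: 572 − 31 = 541 left.
November 1876 has 30 days: 541 − 30 = 511 left.
October 1876 has 31 days: 511 − 31 = 480 left.
September 1876 has 30 days: 480 − 30 = 450 left.
August 1876 has 31 days: 450 − 31 = 419 left.
July 1876 has 31 days: 419 − 31 = 388 left.
June 1876 has 30 days: 388 − 30 = 358 left.
May 1876 has 31 days: 358 − 31 = 327 left.
April 1876 has 30 days: 327 − 30 = 297 left.
March 1876 has 31 days: 297 − 31 = 266 left.
February 1876 has 29 days (1876 is a leap year): 266 − 29 = 237 left.
January 1876 has 31 days: 237 − 31 = 206 left.
December 1875 has 31 days: 206 − 31 = 175 left.
November 1875 has 30 days: 175 − 30 = 145 left.
October 1875 has 31 days: 145 − 31 = 114 left.
September 1875 has 30 days: 114 − 30 = 84 left.
August 1875 has 31 days: 84 − 31 = 53 left.
July 1875 has 31 days: 53 − 31 = 22 left.
June 1875 has 30 days; 30 − 22 = 8 → June 8, 1875.
Counting back 317 days from June 8, 1875:
Going back 8 days from June 8, 1875 reaches the end of the previous month; 317 − 8 = 309 left.
May 1875 has 31 days: 309 − 31 = 278 left.
April 1875 has 30 days: 278 − 30 = 248 left.
March 1875 has 31 days: 248 − 31 = 217 left.
February 1875 has 28 days (1875 is not a leap year): 217 − 28 = 189 left.
January 1875 has 31 days: 189 − 31 = 158 left.
December 1874 has 31 days: 158 − 31 = 127 left.
November 1874 has 30 days: 127 − 30 = 97 left.
October 1874 has 31 days: 97 − 31 = 66 left.
September 1874 has 30 days: 66 − 30 = 36 left.
August 1874 has 31 days: 36 − 31 = 5 left.
July 1874 has 31 days; 31 − 5 = 26 → July 26, 1874.
Subtracting 13 months from July 26, 1874:
month 7 − 13 = -6, which is month 6 of year 1873 → June 1873.
Day 26 is valid in June, giving June 26, 1873.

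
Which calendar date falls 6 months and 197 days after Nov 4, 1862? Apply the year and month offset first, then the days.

November 17, 1863

Advancing 6 months and 197 days from November 4, 1862: first the month/year part, then the days.
month 11 + 6 = 17, which is month 5 of year 1863 → May 1863.
Day 4 is valid in May, giving May 4, 1863.
Now add 197 days from May 4, 1863.
May has 31 days, so 31 − 4 = 27 days remain after May 4, 1863; 197 − 27 = 170 left.
June 1863 has 30 days: 170 − 30 = 140 left.
July 1863 has 31 days: 140 − 31 = 109 left.
August 1863 has 31 days: 109 − 31 = 78 left.
September 1863 has 30 days: 78 − 30 = 48 left.
October 1863 has 31 days: 48 − 31 = 17 left.
17 days into November 1863 → November 17, 1863.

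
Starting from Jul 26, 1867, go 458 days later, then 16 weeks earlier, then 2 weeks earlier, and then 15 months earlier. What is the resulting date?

March 22, 1867

Counting forward 458 days from July 26, 1867:
July has 31 days, so 31 − 26 = 5 days remain after July 26, 1867; 458 − 5 = 453 left.
August 1867 has 31 days: 453 − 31 = 422 left.
September 1867 has 30 days: 422 − 30 = 392 left.
October 1867 has 31 days: 392 − 31 = 361 left.
November 1867 has 30 days: 361 − 30 = 331 left.
December 1867 has 31 days: 331 − 31 = 300 left.
January 1868 has 31 days: 300 − 31 = 269 left.
February 1868 has 29 days (1868 is a leap year): 269 − 29 = 240 left.
March 1868 has 31 days: 240 − 31 = 209 left.
April 1868 has 30 days: 209 − 30 = 179 left.
May 1868 has 31 days: 179 − 31 = 148 left.
June 1868 has 30 days: 148 − 30 = 118 left.
July 1868 has 31 days: 118 − 31 = 87 left.
August 1868 has 31 days: 87 − 31 = 56 left.
September 1868 has 30 days: 56 − 30 = 26 left.
26 days into October 1868 → October 26, 1868.
Subtracting 16 weeks (= 112 days) from October 26, 1868:
Going back 26 days from October 26, 1868 reaches the end of the previous month; 112 − 26 = 86 left.
September 1868 has 30 days: 86 − 30 = 56 left.
August 1868 has 31 days: 56 − 31 = 25 left.
July 1868 has 31 days; 31 − 25 = 6 → July 6, 1868.
Subtracting 2 weeks (= 14 days) from July 6, 1868:
Going back 6 days from July 6, 1868 reaches the end of the previous month; 14 − 6 = 8 left.
June 1868 has 30 days; 30 − 8 = 22 → June 22, 1868.
Going back 15 months from June 22, 1868:
month 6 − 15 = -9, which is month 3 of year 1867 → March 1867.
Day 22 is valid in March, giving March 22, 1867.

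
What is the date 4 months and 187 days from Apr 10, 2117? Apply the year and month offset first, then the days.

February 13, 2118

Counting forward 4 months and 187 days from April 10, 2117: first the month/year part, then the days.
month 4 + 4 = 8 → August 2117.
Day 10 is valid in August, giving August 10, 2117.
Now add 187 days from August 10, 2117.
August has 31 days, so 31 − 10 = 21 days remain after August 10, 2117; 187 − 21 = 166 left.
September 2117 has 30 days: 166 − 30 = 136 left.
October 2117 has 31 days: 136 − 31 = 105 left.
November 2117 has 30 days: 105 − 30 = 75 left.
December 2117 has 31 days: 75 − 31 = 44 left.
January 2118 has 31 days: 44 − 31 = 13 left.
13 days into February 2118 → February 13, 2118.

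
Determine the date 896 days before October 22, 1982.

May 9, 1980

Counting back 896 days from October 22, 1982.
Going back 22 days from October 22, 1982 reaches the end of the previous month; 896 − 22 = 874 left.
September 1982 has 30 days: 874 − 30 = 844 left.
August 1982 has 31 days: 844 − 31 = 813 left.
July 1982 has 31 days: 813 − 31 = 782 left.
June 1982 has 30 days: 782 − 30 = 752 left.
May 1982 has 31 days: 752 − 31 = 721 left.
April 1982 has 30 days: 721 − 30 = 691 left.
March 1982 has 31 days: 691 − 31 = 660 left.
February 1982 has 28 days (1982 is not a leap year): 660 − 28 = 632 left.
January 1982 has 31 days: 632 − 31 = 601 left.
December 1981 has 31 days: 601 − 31 = 570 left.
November 1981 has 30 days: 570 − 30 = 540 left.
October 1981 has 31 days: 540 − 31 = 509 left.
September 1981 has 30 days: 509 − 30 = 479 left.
August 1981 has 31 days: 479 − 31 = 448 left.
July 1981 has 31 days: 448 − 31 = 417 left.
June 1981 has 30 days: 417 − 30 = 387 left.
May 1981 has 31 days: 387 − 31 = 356 left.
April 1981 has 30 days: 356 − 30 = 326 left.
March 1981 has 31 days: 326 − 31 = 295 left.
February 1981 has 28 days (1981 is not a leap year): 295 − 28 = 267 left.
January 1981 has 31 days: 267 − 31 = 236 left.
December 1980 has 31 days: 236 − 31 = 205 left.
November 1980 has 30 days: 205 − 30 = 175 left.
October 1980 has 31 days: 175 − 31 = 144 left.
September 1980 has 30 days: 144 − 30 = 114 left.
August 1980 has 31 days: 114 − 31 = 83 left.
July 1980 has 31 days: 83 − 31 = 52 left.
June 1980 has 30 days: 52 − 30 = 22 left.
May 1980 has 31 days; 31 − 22 = 9 → May 9, 1980.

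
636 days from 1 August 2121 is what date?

April 29, 2123

Counting forward 636 days from August 1, 2121.
August has 31 days, so 31 − 1 = 30 days remain after August 1, 2121; 636 − 30 = 606 left.
September 2121 has 30 days: 606 − 30 = 576 left.
October 2121 has 31 days: 576 − 31 = 545 left.
November 2121 has 30 days: 545 − 30 = 515 left.
December 2121 has 31 days: 515 − 31 = 484 left.
January 2122 has 31 days: 484 − 31 = 453 left.
February 2122 has 28 days (2122 is not a leap year): 453 − 28 = 425 left.
March 2122 has 31 days: 425 − 31 = 394 left.
April 2122 has 30 days: 394 − 30 = 364 left.
May 2122 has 31 days: 364 − 31 = 333 left.
June 2122 has 30 days: 333 − 30 = 303 left.
July 2122 has 31 days: 303 − 31 = 272 left.
August 2122 has 31 days: 272 − 31 = 241 left.
September 2122 has 30 days: 241 − 30 = 211 left.
October 2122 has 31 days: 211 − 31 = 180 left.
November 2122 has 30 days: 180 − 30 = 150 left.
December 2122 has 31 days: 150 − 31 = 119 left.
January 2123 has 31 days: 119 − 31 = 88 left.
February 2123 has 28 days (2123 is not a leap year): 88 − 28 = 60 left.
March 2123 has 31 days: 60 − 31 = 29 left.
29 days into April 2123 → April 29, 2123.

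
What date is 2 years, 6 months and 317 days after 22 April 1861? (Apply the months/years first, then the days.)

Advancing 2 years, 6 months and 317 days from April 22, 1861: first the month/year part, then the days.
+2 years → 1863; month 4 + 6 = 10 → October 1863.
Day 22 is valid in October, giving October 22, 1863.
Now add 317 days from October 22, 1863.
October has 31 days, so 31 − 22 = 9 days remain after October 22, 1863; 317 − 9 = 308 left.
November 1863 has 30 days: 308 − 30 = 278 left.
December 1863 has 31 days: 278 − 31 = 247 left.
January 1864 has 31 days: 247 − 31 = 216 left.
February 1864 has 29 days (1864 is a leap year): 216 − 29 = 187 left.
March 1864 has 31 days: 187 − 31 = 156 left.
April 1864 has 30 days: 156 − 30 = 126 left.
May 1864 has 31 days: 126 − 31 = 95 left.
June 1864 has 30 days: 95 − 30 = 65 left.
July 1864 has 31 days: 65 − 31 = 34 left.
August 1864 has 31 days: 34 − 31 = 3 left.
3 days into September 1864 → September 3, 1864.

September 3, 1864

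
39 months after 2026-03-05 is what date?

Advancing 39 months from March 5, 2026.
month 3 + 39 = 42, which is month 6 of year 2029 → June 2029.
Day 5 is valid in June, giving June 5, 2029.

June 5, 2029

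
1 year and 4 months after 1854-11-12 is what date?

March 12, 1856

Adding 1 year and 4 months from November 12, 1854.
+1 year → 1855; month 11 + 4 = 15, which is month 3 of year 1856 → March 1856.
Day 12 is valid in March, giving March 12, 1856.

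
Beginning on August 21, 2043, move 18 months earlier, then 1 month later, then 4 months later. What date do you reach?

Counting back 18 months from August 21, 2043:
month 8 − 18 = -10, which is month 2 of year 2042 → February 2042.
Day 21 is valid in February, giving February 21, 2042.
Advancing 1 month from February 21, 2042:
month 2 + 1 = 3 → March 2042.
Day 21 is valid in March, giving March 21, 2042.
Advancing 4 months from March 21, 2042:
month 3 + 4 = 7 → July 2042.
Day 21 is valid in July, giving July 21, 2042.

July 21, 2042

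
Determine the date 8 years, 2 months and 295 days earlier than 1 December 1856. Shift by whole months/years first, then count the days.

Going back 8 years, 2 months and 295 days from December 1, 1856: first the month/year part, then the days.
-8 years → 1848; month 12 − 2 = 10 → October 1848.
Day 1 is valid in October, giving October 1, 1848.
Now subtract 295 days from October 1, 1848.
Going back 1 day from October 1, 1848 reaches the end of the previous month; 295 − 1 = 294 left.
September 1848 has 30 days: 294 − 30 = 264 left.
August 1848 has 31 days: 264 − 31 = 233 left.
July 1848 has 31 days: 233 − 31 = 202 left.
June 1848 has 30 days: 202 − 30 = 172 left.
May 1848 has 31 days: 172 − 31 = 141 left.
April 1848 has 30 days: 141 − 30 = 111 left.
March 1848 has 31 days: 111 − 31 = 80 left.
February 1848 has 29 days (1848 is a leap year): 80 − 29 = 51 left.
January 1848 has 31 days: 51 − 31 = 20 left.
December 1847 has 31 days; 31 − 20 = 11 → December 11, 1847.

December 11, 1847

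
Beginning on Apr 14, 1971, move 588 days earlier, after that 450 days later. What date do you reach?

Counting back 588 days from April 14, 1971:
Going back 14 days from April 14, 1971 reaches the end of the previous month; 588 − 14 = 574 left.
March 1971 has 31 days: 574 − 31 = 543 left.
February 1971 has 28 days (1971 is not a leap year): 543 − 28 = 515 left.
January 1971 has 31 days: 515 − 31 = 484 left.
December 1970 has 31 days: 484 − 31 = 453 left.
November 1970 has 30 days: 453 − 30 = 423 left.
October 1970 has 31 days: 423 − 31 = 392 left.
September 1970 has 30 days: 392 − 30 = 362 left.
August 1970 has 31 days: 362 − 31 = 331 left.
July 1970 has 31 days: 331 − 31 = 300 left.
June 1970 has 30 days: 300 − 30 = 270 left.
May 1970 has 31 days: 270 − 31 = 239 left.
April 1970 has 30 days: 239 − 30 = 209 left.
March 1970 has 31 days: 209 − 31 = 178 left.
February 1970 has 28 days (1970 is not a leap year): 178 − 28 = 150 left.
January 1970 has 31 days: 150 − 31 = 119 left.
December 1969 has 31 days: 119 − 31 = 88 left.
November 1969 has 30 days: 88 − 30 = 58 left.
October 1969 has 31 days: 58 − 31 = 27 left.
September 1969 has 30 days; 30 − 27 = 3 → September 3, 1969.
Counting forward 450 days from September 3, 1969:
September has 30 days, so 30 − 3 = 27 days remain after September 3, 1969; 450 − 27 = 423 left.
October 1969 has 31 days: 423 − 31 = 392 left.
November 1969 has 30 days: 392 − 30 = 362 left.
December 1969 has 31 days: 362 − 31 = 331 left.
January 1970 has 31 days: 331 − 31 = 300 left.
February 1970 has 28 days (1970 is not a leap year): 300 − 28 = 272 left.
March 1970 has 31 days: 272 − 31 = 241 left.
April 1970 has 30 days: 241 − 30 = 211 left.
May 1970 has 31 days: 211 − 31 = 180 left.
June 1970 has 30 days: 180 − 30 = 150 left.
July 1970 has 31 days: 150 − 31 = 119 left.
August 1970 has 31 days: 119 − 31 = 88 left.
September 1970 has 30 days: 88 − 30 = 58 left.
October 1970 has 31 days: 58 − 31 = 27 left.
27 days into November 1970 → November 27, 1970.

November 27, 1970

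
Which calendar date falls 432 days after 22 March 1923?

May 27, 1924

Adding 432 days from March 22, 1923.
March has 31 days, so 31 − 22 = 9 days remain after March 22, 1923; 432 − 9 = 423 left.
April 1923 has 30 days: 423 − 30 = 393 left.
May 1923 has 31 days: 393 − 31 = 362 left.
June 1923 has 30 days: 362 − 30 = 332 left.
July 1923 has 31 days: 332 − 31 = 301 left.
August 1923 has 31 days: 301 − 31 = 270 left.
September 1923 has 30 days: 270 − 30 = 240 left.
October 1923 has 31 days: 240 − 31 = 209 left.
November 1923 has 30 days: 209 − 30 = 179 left.
December 1923 has 31 days: 179 − 31 = 148 left.
January 1924 has 31 days: 148 − 31 = 117 left.
February 1924 has 29 days (1924 is a leap year): 117 − 29 = 88 left.
March 1924 has 31 days: 88 − 31 = 57 left.
April 1924 has 30 days: 57 − 30 = 27 left.
27 days into May 1924 → May 27, 1924.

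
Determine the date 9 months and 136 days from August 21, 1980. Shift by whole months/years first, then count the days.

Counting forward 9 months and 136 days from August 21, 1980: first the month/year part, then the days.
month 8 + 9 = 17, which is month 5 of year 1981 → May 1981.
Day 21 is valid in May, giving May 21, 1981.
Now add 136 days from May 21, 1981.
May has 31 days, so 31 − 21 = 10 days remain after May 21, 1981; 136 − 10 = 126 left.
June 1981 has 30 days: 126 − 30 = 96 left.
July 1981 has 31 days: 96 − 31 = 65 left.
August 1981 has 31 days: 65 − 31 = 34 left.
September 1981 has 30 days: 34 − 30 = 4 left.
4 days into October 1981 → October 4, 1981.

October 4, 1981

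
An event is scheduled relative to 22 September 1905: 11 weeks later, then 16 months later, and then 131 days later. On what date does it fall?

Advancing 11 weeks (= 77 days) from September 22, 1905:
September has 30 days, so 30 − 22 = 8 days remain after September 22, 1905; 77 − 8 = 69 left.
October 1905 has 31 days: 69 − 31 = 38 left.
November 1905 has 30 days: 38 − 30 = 8 left.
8 days into December 1905 → December 8, 1905.
Advancing 16 months from December 8, 1905:
month 12 + 16 = 28, which is month 4 of year 1907 → April 1907.
Day 8 is valid in April, giving April 8, 1907.
Advancing 131 days from April 8, 1907:
April has 30 days, so 30 − 8 = 22 days remain after April 8, 1907; 131 − 22 = 109 left.
May 1907 has 31 days: 109 − 31 = 78 left.
June 1907 has 30 days: 78 − 30 = 48 left.
July 1907 has 31 days: 48 − 31 = 17 left.
17 days into August 1907 → August 17, 1907.

August 17, 1907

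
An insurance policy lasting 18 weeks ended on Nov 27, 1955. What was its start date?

Subtracting 18 weeks = 126 days from November 27, 1955.
Going back 27 days from November 27, 1955 reaches the end of the previous month; 126 − 27 = 99 left.
October 1955 has 31 days: 99 − 31 = 68 left.
September 1955 has 30 days: 68 − 30 = 38 left.
August 1955 has 31 days: 38 − 31 = 7 left.
July 1955 has 31 days; 31 − 7 = 24 → July 24, 1955.

July 24, 1955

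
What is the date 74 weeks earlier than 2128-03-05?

October 4, 2126

Going back 74 weeks = 518 days from March 5, 2128.
Going back 5 days from March 5, 2128 reaches the end of the previous month; 518 − 5 = 513 left.
February 2128 has 29 days (2128 is a leap year): 513 − 29 = 484 left.
January 2128 has 31 days: 484 − 31 = 453 left.
December 2127 has 31 days: 453 − 31 = 422 left.
November 2127 has 30 days: 422 − 30 = 392 left.
October 2127 has 31 days: 392 − 31 = 361 left.
September 2127 has 30 days: 361 − 30 = 331 left.
August 2127 has 31 days: 331 − 31 = 300 left.
July 2127 has 31 days: 300 − 31 = 269 left.
June 2127 has 30 days: 269 − 30 = 239 left.
May 2127 has 31 days: 239 − 31 = 208 left.
April 2127 has 30 days: 208 − 30 = 178 left.
March 2127 has 31 days: 178 − 31 = 147 left.
February 2127 has 28 days (2127 is not a leap year): 147 − 28 = 119 left.
January 2127 has 31 days: 119 − 31 = 88 left.
December 2126 has 31 days: 88 − 31 = 57 left.
November 2126 has 30 days: 57 − 30 = 27 left.
October 2126 has 31 days; 31 − 27 = 4 → October 4, 2126.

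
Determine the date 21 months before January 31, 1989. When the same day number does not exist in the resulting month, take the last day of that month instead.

Subtracting 21 months from January 31, 1989.
month 1 − 21 = -20, which is month 4 of year 1987 → April 1987.
April 1987 has only 30 days and the start was day 31, so the date clamps to April 30, 1987.

April 30, 1987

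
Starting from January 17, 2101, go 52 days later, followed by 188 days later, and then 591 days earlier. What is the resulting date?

January 31, 2100

Adding 52 days from January 17, 2101:
January has 31 days, so 31 − 17 = 14 days remain after January 17, 2101; 52 − 14 = 38 left.
February 2101 has 28 days (2101 is not a leap year): 38 − 28 = 10 left.
10 days into March 2101 → March 10, 2101.
Advancing 188 days from March 10, 2101:
March has 31 days, so 31 − 10 = 21 days remain after March 10, 2101; 188 − 21 = 167 left.
April 2101 has 30 days: 167 − 30 = 137 left.
May 2101 has 31 days: 137 − 31 = 106 left.
June 2101 has 30 days: 106 − 30 = 76 left.
July 2101 has 31 days: 76 − 31 = 45 left.
August 2101 has 31 days: 45 − 31 = 14 left.
14 days into September 2101 → September 14, 2101.
Subtracting 591 days from September 14, 2101:
Going back 14 days from September 14, 2101 reaches the end of the previous month; 591 − 14 = 577 left.
August 2101 has 31 days: 577 − 31 = 546 left.
July 2101 has 31 days: 546 − 31 = 515 left.
June 2101 has 30 days: 515 − 30 = 485 left.
May 2101 has 31 days: 485 − 31 = 454 left.
April 2101 has 30 days: 454 − 30 = 424 left.
March 2101 has 31 days: 424 − 31 = 393 left.
February 2101 has 28 days (2101 is not a leap year): 393 − 28 = 365 left.
January 2101 has 31 days: 365 − 31 = 334 left.
December 2100 has 31 days: 334 − 31 = 303 left.
November 2100 has 30 days: 303 − 30 = 273 left.
October 2100 has 31 days: 273 − 31 = 242 left.
September 2100 has 30 days: 242 − 30 = 212 left.
August 2100 has 31 days: 212 − 31 = 181 left.
July 2100 has 31 days: 181 − 31 = 150 left.
June 2100 has 30 days: 150 − 30 = 120 left.
May 2100 has 31 days: 120 − 31 = 89 left.
April 2100 has 30 days: 89 − 30 = 59 left.
March 2100 has 31 days: 59 − 31 = 28 left.
February 2100 has 28 days (2100 is not a leap year (divisible by 100 but not 400)): 28 − 28 = 0 left.
January 2100 has 31 days; 31 − 0 = 31 → January 31, 2100.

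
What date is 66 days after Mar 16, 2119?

May 21, 2119

Adding 66 days from March 16, 2119.
March has 31 days, so 31 − 16 = 15 days remain after March 16, 2119; 66 − 15 = 51 left.
April 2119 has 30 days: 51 − 30 = 21 left.
21 days into May 2119 → May 21, 2119.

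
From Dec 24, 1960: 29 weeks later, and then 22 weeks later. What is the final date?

December 16, 1961

Counting forward 29 weeks (= 203 days) from December 24, 1960:
December has 31 days, so 31 − 24 = 7 days remain after December 24, 1960; 203 − 7 = 196 left.
January 1961 has 31 days: 196 − 31 = 165 left.
February 1961 has 28 days (1961 is not a leap year): 165 − 28 = 137 left.
March 1961 has 31 days: 137 − 31 = 106 left.
April 1961 has 30 days: 106 − 30 = 76 left.
May 1961 has 31 days: 76 − 31 = 45 left.
June 1961 has 30 days: 45 − 30 = 15 left.
15 days into July 1961 → July 15, 1961.
Adding 22 weeks (= 154 days) from July 15, 1961:
July has 31 days, so 31 − 15 = 16 days remain after July 15, 1961; 154 − 16 = 138 left.
August 1961 has 31 days: 138 − 31 = 107 left.
September 1961 has 30 days: 107 − 30 = 77 left.
October 1961 has 31 days: 77 − 31 = 46 left.
November 1961 has 30 days: 46 − 30 = 16 left.
16 days into December 1961 → December 16, 1961.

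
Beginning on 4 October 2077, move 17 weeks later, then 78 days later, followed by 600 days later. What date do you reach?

Adding 17 weeks (= 119 days) from October 4, 2077:
October has 31 days, so 31 − 4 = 27 days remain after October 4, 2077; 119 − 27 = 92 left.
November 2077 has 30 days: 92 − 30 = 62 left.
December 2077 has 31 days: 62 − 31 = 31 left.
31 days into January 2078 → January 31, 2078.
Counting forward 78 days from January 31, 2078:
January has 31 days, so 31 − 31 = 0 days remain after January 31, 2078; 78 − 0 = 78 left.
February 2078 has 28 days (2078 is not a leap year): 78 − 28 = 50 left.
March 2078 has 31 days: 50 − 31 = 19 left.
19 days into April 2078 → April 19, 2078.
Counting forward 600 days from April 19, 2078:
April has 30 days, so 30 − 19 = 11 days remain after April 19, 2078; 600 − 11 = 589 left.
May 2078 has 31 days: 589 − 31 = 558 left.
June 2078 has 30 days: 558 − 30 = 528 left.
July 2078 has 31 days: 528 − 31 = 497 left.
August 2078 has 31 days: 497 − 31 = 466 left.
September 2078 has 30 days: 466 − 30 = 436 left.
October 2078 has 31 days: 436 − 31 = 405 left.
November 2078 has 30 days: 405 − 30 = 375 left.
December 2078 has 31 days: 375 − 31 = 344 left.
January 2079 has 31 days: 344 − 31 = 313 left.
February 2079 has 28 days (2079 is not a leap year): 313 − 28 = 285 left.
March 2079 has 31 days: 285 − 31 = 254 left.
April 2079 has 30 days: 254 − 30 = 224 left.
May 2079 has 31 days: 224 − 31 = 193 left.
June 2079 has 30 days: 193 − 30 = 163 left.
July 2079 has 31 days: 163 − 31 = 132 left.
August 2079 has 31 days: 132 − 31 = 101 left.
September 2079 has 30 days: 101 − 30 = 71 left.
October 2079 has 31 days: 71 − 31 = 40 left.
November 2079 has 30 days: 40 − 30 = 10 left.
10 days into December 2079 → December 10, 2079.

December 10, 2079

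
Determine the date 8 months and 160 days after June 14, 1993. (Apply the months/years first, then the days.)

Adding 8 months and 160 days from June 14, 1993: first the month/year part, then the days.
month 6 + 8 = 14, which is month 2 of year 1994 → February 1994.
Day 14 is valid in February, giving February 14, 1994.
Now add 160 days from February 14, 1994.
February has 28 days, so 28 − 14 = 14 days remain after February 14, 1994; 160 − 14 = 146 left.
March 1994 has 31 days: 146 − 31 = 115 left.
April 1994 has 30 days: 115 − 30 = 85 left.
May 1994 has 31 days: 85 − 31 = 54 left.
June 1994 has 30 days: 54 − 30 = 24 left.
24 days into July 1994 → July 24, 1994.

July 24, 1994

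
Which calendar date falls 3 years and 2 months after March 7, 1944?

May 7, 1947

Adding 3 years and 2 months from March 7, 1944.
+3 years → 1947; month 3 + 2 = 5 → May 1947.
Day 7 is valid in May, giving May 7, 1947.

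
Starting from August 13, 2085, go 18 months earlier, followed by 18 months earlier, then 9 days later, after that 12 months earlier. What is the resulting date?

August 22, 2081

Going back 18 months from August 13, 2085:
month 8 − 18 = -10, which is month 2 of year 2084 → February 2084.
Day 13 is valid in February, giving February 13, 2084.
Going back 18 months from February 13, 2084:
month 2 − 18 = -16, which is month 8 of year 2082 → August 2082.
Day 13 is valid in August, giving August 13, 2082.
Advancing 9 days from August 13, 2082:
August has 31 days; 13 + 9 = 22, still in August.
Counting back 12 months from August 22, 2082:
month 8 − 12 = -4, which is month 8 of year 2081 → August 2081.
Day 22 is valid in August, giving August 22, 2081.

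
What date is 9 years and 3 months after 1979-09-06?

Advancing 9 years and 3 months from September 6, 1979.
+9 years → 1988; month 9 + 3 = 12 → December 1988.
Day 6 is valid in December, giving December 6, 1988.

December 6, 1988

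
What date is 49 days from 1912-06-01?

July 20, 1912

Counting forward 49 days from June 1, 1912.
June has 30 days, so 30 − 1 = 29 days remain after June 1, 1912; 49 − 29 = 20 left.
20 days into July 1912 → July 20, 1912.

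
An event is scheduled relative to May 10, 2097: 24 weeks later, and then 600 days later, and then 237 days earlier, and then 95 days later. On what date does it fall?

January 26, 2099

Advancing 24 weeks (= 168 days) from May 10, 2097:
May has 31 days, so 31 − 10 = 21 days remain after May 10, 2097; 168 − 21 = 147 left.
June 2097 has 30 days: 147 − 30 = 117 left.
July 2097 has 31 days: 117 − 31 = 86 left.
August 2097 has 31 days: 86 − 31 = 55 left.
September 2097 has 30 days: 55 − 30 = 25 left.
25 days into October 2097 → October 25, 2097.
Adding 600 days from October 25, 2097:
October has 31 days, so 31 − 25 = 6 days remain after October 25, 2097; 600 − 6 = 594 left.
November 2097 has 30 days: 594 − 30 = 564 left.
December 2097 has 31 days: 564 − 31 = 533 left.
January 2098 has 31 days: 533 − 31 = 502 left.
February 2098 has 28 days (2098 is not a leap year): 502 − 28 = 474 left.
March 2098 has 31 days: 474 − 31 = 443 left.
April 2098 has 30 days: 443 − 30 = 413 left.
May 2098 has 31 days: 413 − 31 = 382 left.
June 2098 has 30 days: 382 − 30 = 352 left.
July 2098 has 31 days: 352 − 31 = 321 left.
August 2098 has 31 days: 321 − 31 = 290 left.
September 2098 has 30 days: 290 − 30 = 260 left.
October 2098 has 31 days: 260 − 31 = 229 left.
November 2098 has 30 days: 229 − 30 = 199 left.
December 2098 has 31 days: 199 − 31 = 168 left.
January 2099 has 31 days: 168 − 31 = 137 left.
February 2099 has 28 days (2099 is not a leap year): 137 − 28 = 109 left.
March 2099 has 31 days: 109 − 31 = 78 left.
April 2099 has 30 days: 78 − 30 = 48 left.
May 2099 has 31 days: 48 − 31 = 17 left.
17 days into June 2099 → June 17, 2099.
Subtracting 237 days from June 17, 2099:
Going back 17 days from June 17, 2099 reaches the end of the previous month; 237 − 17 = 220 left.
May 2099 has 31 days: 220 − 31 = 189 left.
April 2099 has 30 days: 189 − 30 = 159 left.
March 2099 has 31 days: 159 − 31 = 128 left.
February 2099 has 28 days (2099 is not a leap year): 128 − 28 = 100 left.
January 2099 has 31 days: 100 − 31 = 69 left.
December 2098 has 31 days: 69 − 31 = 38 left.
November 2098 has 30 days: 38 − 30 = 8 left.
October 2098 has 31 days; 31 − 8 = 23 → October 23, 2098.
Counting forward 95 days from October 23, 2098:
October has 31 days, so 31 − 23 = 8 days remain after October 23, 2098; 95 − 8 = 87 left.
November 2098 has 30 days: 87 − 30 = 57 left.
December 2098 has 31 days: 57 − 31 = 26 left.
26 days into January 2099 → January 26, 2099.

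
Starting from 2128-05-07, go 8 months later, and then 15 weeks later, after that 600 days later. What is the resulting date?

Counting forward 8 months from May 7, 2128:
month 5 + 8 = 13, which is month 1 of year 2129 → January 2129.
Day 7 is valid in January, giving January 7, 2129.
Advancing 15 weeks (= 105 days) from January 7, 2129:
January has 31 days, so 31 − 7 = 24 days remain after January 7, 2129; 105 − 24 = 81 left.
February 2129 has 28 days (2129 is not a leap year): 81 − 28 = 53 left.
March 2129 has 31 days: 53 − 31 = 22 left.
22 days into April 2129 → April 22, 2129.
Adding 600 days from April 22, 2129:
April has 30 days, so 30 − 22 = 8 days remain after April 22, 2129; 600 − 8 = 592 left.
May 2129 has 31 days: 592 − 31 = 561 left.
June 2129 has 30 days: 561 − 30 = 531 left.
July 2129 has 31 days: 531 − 31 = 500 left.
August 2129 has 31 days: 500 − 31 = 469 left.
September 2129 has 30 days: 469 − 30 = 439 left.
October 2129 has 31 days: 439 − 31 = 408 left.
November 2129 has 30 days: 408 − 30 = 378 left.
December 2129 has 31 days: 378 − 31 = 347 left.
January 2130 has 31 days: 347 − 31 = 316 left.
February 2130 has 28 days (2130 is not a leap year): 316 − 28 = 288 left.
March 2130 has 31 days: 288 − 31 = 257 left.
April 2130 has 30 days: 257 − 30 = 227 left.
May 2130 has 31 days: 227 − 31 = 196 left.
June 2130 has 30 days: 196 − 30 = 166 left.
July 2130 has 31 days: 166 − 31 = 135 left.
August 2130 has 31 days: 135 − 31 = 104 left.
September 2130 has 30 days: 104 − 30 = 74 left.
October 2130 has 31 days: 74 − 31 = 43 left.
November 2130 has 30 days: 43 − 30 = 13 left.
13 days into December 2130 → December 13, 2130.

December 13, 2130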